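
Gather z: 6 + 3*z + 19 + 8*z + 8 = 11*z + 33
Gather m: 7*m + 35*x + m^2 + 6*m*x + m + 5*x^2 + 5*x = m^2 + m*(6*x + 8) + 5*x^2 + 40*x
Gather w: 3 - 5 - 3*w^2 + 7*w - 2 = -3*w^2 + 7*w - 4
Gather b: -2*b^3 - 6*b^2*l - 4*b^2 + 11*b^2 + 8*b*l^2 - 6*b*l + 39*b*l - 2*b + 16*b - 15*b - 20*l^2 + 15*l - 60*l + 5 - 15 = -2*b^3 + b^2*(7 - 6*l) + b*(8*l^2 + 33*l - 1) - 20*l^2 - 45*l - 10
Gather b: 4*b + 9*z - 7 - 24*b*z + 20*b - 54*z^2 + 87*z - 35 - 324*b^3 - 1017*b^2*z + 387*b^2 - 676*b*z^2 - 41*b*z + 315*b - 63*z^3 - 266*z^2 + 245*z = -324*b^3 + b^2*(387 - 1017*z) + b*(-676*z^2 - 65*z + 339) - 63*z^3 - 320*z^2 + 341*z - 42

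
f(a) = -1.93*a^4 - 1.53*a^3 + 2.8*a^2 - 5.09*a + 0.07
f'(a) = -7.72*a^3 - 4.59*a^2 + 5.6*a - 5.09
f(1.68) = -23.21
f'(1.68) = -45.24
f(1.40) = -13.18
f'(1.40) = -27.43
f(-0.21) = 1.27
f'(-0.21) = -6.40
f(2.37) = -77.52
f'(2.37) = -120.37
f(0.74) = -3.36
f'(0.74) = -6.59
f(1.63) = -21.04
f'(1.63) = -41.59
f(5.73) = -2305.55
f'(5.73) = -1576.09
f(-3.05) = -81.96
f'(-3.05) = 154.17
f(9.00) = -13597.04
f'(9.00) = -5954.36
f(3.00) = -187.64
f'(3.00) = -238.04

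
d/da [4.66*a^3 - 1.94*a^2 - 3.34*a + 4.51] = 13.98*a^2 - 3.88*a - 3.34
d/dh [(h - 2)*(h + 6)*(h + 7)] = 3*h^2 + 22*h + 16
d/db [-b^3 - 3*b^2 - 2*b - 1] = -3*b^2 - 6*b - 2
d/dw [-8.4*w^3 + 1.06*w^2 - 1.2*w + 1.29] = -25.2*w^2 + 2.12*w - 1.2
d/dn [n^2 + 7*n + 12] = 2*n + 7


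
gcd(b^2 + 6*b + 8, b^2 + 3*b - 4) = b + 4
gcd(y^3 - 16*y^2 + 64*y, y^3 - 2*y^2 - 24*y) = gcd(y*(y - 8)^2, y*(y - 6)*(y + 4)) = y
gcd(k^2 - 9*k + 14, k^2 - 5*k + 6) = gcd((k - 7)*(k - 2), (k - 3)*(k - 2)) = k - 2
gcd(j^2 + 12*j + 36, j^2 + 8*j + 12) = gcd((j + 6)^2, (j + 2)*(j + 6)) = j + 6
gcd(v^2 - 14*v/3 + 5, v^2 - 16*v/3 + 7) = v - 3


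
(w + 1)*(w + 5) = w^2 + 6*w + 5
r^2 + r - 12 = (r - 3)*(r + 4)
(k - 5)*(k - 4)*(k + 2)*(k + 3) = k^4 - 4*k^3 - 19*k^2 + 46*k + 120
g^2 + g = g*(g + 1)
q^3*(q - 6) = q^4 - 6*q^3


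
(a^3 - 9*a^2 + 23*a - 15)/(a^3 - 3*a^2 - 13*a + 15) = (a - 3)/(a + 3)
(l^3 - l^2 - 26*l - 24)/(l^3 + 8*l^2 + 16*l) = (l^2 - 5*l - 6)/(l*(l + 4))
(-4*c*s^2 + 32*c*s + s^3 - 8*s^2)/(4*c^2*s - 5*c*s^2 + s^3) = (s - 8)/(-c + s)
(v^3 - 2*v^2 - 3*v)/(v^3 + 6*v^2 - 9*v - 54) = v*(v + 1)/(v^2 + 9*v + 18)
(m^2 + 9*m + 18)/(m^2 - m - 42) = (m + 3)/(m - 7)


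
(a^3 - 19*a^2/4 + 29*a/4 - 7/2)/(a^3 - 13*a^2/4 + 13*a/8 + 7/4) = 2*(a - 1)/(2*a + 1)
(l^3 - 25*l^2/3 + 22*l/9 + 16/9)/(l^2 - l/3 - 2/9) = l - 8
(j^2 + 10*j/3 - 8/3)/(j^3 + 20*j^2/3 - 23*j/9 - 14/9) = 3*(j + 4)/(3*j^2 + 22*j + 7)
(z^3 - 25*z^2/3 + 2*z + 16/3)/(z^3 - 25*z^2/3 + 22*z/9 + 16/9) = 3*(3*z^2 - z - 2)/(9*z^2 - 3*z - 2)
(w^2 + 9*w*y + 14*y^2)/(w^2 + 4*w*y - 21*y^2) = (-w - 2*y)/(-w + 3*y)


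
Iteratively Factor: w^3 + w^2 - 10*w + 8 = (w + 4)*(w^2 - 3*w + 2) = (w - 1)*(w + 4)*(w - 2)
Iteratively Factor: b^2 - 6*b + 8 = (b - 4)*(b - 2)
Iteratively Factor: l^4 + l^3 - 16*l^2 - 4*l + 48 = (l + 2)*(l^3 - l^2 - 14*l + 24) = (l + 2)*(l + 4)*(l^2 - 5*l + 6) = (l - 3)*(l + 2)*(l + 4)*(l - 2)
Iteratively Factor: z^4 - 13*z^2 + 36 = (z + 3)*(z^3 - 3*z^2 - 4*z + 12) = (z + 2)*(z + 3)*(z^2 - 5*z + 6) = (z - 3)*(z + 2)*(z + 3)*(z - 2)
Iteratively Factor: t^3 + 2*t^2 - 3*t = (t)*(t^2 + 2*t - 3) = t*(t + 3)*(t - 1)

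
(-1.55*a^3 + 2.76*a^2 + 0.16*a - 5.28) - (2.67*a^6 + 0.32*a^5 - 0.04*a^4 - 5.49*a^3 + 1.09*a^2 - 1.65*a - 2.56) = -2.67*a^6 - 0.32*a^5 + 0.04*a^4 + 3.94*a^3 + 1.67*a^2 + 1.81*a - 2.72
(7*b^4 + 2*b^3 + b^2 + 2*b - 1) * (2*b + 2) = 14*b^5 + 18*b^4 + 6*b^3 + 6*b^2 + 2*b - 2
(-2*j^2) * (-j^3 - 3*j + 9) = 2*j^5 + 6*j^3 - 18*j^2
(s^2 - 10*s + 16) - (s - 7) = s^2 - 11*s + 23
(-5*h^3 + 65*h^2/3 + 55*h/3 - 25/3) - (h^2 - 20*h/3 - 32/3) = -5*h^3 + 62*h^2/3 + 25*h + 7/3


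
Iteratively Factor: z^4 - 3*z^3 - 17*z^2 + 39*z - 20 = (z - 5)*(z^3 + 2*z^2 - 7*z + 4) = (z - 5)*(z - 1)*(z^2 + 3*z - 4) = (z - 5)*(z - 1)^2*(z + 4)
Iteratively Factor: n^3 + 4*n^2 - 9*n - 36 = (n - 3)*(n^2 + 7*n + 12) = (n - 3)*(n + 3)*(n + 4)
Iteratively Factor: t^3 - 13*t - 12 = (t + 1)*(t^2 - t - 12) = (t + 1)*(t + 3)*(t - 4)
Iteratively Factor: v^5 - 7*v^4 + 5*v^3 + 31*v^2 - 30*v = (v + 2)*(v^4 - 9*v^3 + 23*v^2 - 15*v) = (v - 5)*(v + 2)*(v^3 - 4*v^2 + 3*v) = v*(v - 5)*(v + 2)*(v^2 - 4*v + 3) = v*(v - 5)*(v - 1)*(v + 2)*(v - 3)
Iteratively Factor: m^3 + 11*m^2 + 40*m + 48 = (m + 4)*(m^2 + 7*m + 12) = (m + 3)*(m + 4)*(m + 4)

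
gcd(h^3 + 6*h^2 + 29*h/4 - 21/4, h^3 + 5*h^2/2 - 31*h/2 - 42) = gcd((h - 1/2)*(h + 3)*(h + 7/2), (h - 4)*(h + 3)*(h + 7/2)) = h^2 + 13*h/2 + 21/2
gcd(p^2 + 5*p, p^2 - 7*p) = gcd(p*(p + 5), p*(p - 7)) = p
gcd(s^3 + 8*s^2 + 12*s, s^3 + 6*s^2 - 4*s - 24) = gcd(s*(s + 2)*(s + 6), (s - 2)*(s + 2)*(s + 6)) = s^2 + 8*s + 12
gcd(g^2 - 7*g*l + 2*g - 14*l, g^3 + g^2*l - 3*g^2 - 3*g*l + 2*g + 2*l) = 1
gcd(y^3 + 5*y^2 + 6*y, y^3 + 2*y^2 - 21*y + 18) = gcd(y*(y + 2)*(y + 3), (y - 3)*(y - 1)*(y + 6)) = 1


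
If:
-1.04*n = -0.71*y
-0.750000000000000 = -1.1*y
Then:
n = 0.47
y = 0.68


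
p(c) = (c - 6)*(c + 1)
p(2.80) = -12.16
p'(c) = 2*c - 5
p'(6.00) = 7.00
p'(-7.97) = -20.94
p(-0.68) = -2.14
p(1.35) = -10.93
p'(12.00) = 19.00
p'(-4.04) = -13.08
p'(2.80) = 0.60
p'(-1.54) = -8.08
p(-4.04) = 30.52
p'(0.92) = -3.16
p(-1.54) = 4.07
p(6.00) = 0.00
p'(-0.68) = -6.36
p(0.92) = -9.75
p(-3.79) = 27.31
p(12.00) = 78.00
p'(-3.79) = -12.58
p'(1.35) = -2.30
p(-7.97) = 97.37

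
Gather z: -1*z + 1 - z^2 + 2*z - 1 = -z^2 + z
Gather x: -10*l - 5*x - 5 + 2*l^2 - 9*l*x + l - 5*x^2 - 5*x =2*l^2 - 9*l - 5*x^2 + x*(-9*l - 10) - 5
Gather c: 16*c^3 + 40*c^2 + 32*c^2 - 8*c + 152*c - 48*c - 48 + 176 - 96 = 16*c^3 + 72*c^2 + 96*c + 32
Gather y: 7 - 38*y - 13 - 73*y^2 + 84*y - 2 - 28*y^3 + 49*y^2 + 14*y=-28*y^3 - 24*y^2 + 60*y - 8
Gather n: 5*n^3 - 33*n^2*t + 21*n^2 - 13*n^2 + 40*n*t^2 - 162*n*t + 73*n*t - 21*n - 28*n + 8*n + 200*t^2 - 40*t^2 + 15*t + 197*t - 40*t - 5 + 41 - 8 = 5*n^3 + n^2*(8 - 33*t) + n*(40*t^2 - 89*t - 41) + 160*t^2 + 172*t + 28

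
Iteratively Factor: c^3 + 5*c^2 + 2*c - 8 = (c + 2)*(c^2 + 3*c - 4) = (c - 1)*(c + 2)*(c + 4)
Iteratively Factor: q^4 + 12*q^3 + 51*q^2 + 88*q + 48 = (q + 3)*(q^3 + 9*q^2 + 24*q + 16) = (q + 3)*(q + 4)*(q^2 + 5*q + 4) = (q + 3)*(q + 4)^2*(q + 1)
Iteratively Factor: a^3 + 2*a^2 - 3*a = (a - 1)*(a^2 + 3*a) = a*(a - 1)*(a + 3)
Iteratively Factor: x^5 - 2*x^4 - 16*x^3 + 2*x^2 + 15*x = (x + 1)*(x^4 - 3*x^3 - 13*x^2 + 15*x) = (x - 5)*(x + 1)*(x^3 + 2*x^2 - 3*x) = x*(x - 5)*(x + 1)*(x^2 + 2*x - 3) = x*(x - 5)*(x + 1)*(x + 3)*(x - 1)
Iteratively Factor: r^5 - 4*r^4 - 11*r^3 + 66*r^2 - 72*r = (r - 3)*(r^4 - r^3 - 14*r^2 + 24*r) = (r - 3)^2*(r^3 + 2*r^2 - 8*r) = (r - 3)^2*(r + 4)*(r^2 - 2*r) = r*(r - 3)^2*(r + 4)*(r - 2)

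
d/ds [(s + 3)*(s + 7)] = 2*s + 10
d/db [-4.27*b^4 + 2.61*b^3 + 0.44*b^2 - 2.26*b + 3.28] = -17.08*b^3 + 7.83*b^2 + 0.88*b - 2.26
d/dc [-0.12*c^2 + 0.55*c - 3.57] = 0.55 - 0.24*c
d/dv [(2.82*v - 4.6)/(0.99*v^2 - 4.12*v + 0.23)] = (-2.7918*v^2 + 9.108*v - 18.3034)/(0.9801*v^4 - 8.1576*v^3 + 17.4298*v^2 - 1.8952*v + 0.0529)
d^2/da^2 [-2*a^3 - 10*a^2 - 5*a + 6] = -12*a - 20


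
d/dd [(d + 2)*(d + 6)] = 2*d + 8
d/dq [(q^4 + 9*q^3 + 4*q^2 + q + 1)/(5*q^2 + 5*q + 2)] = (10*q^5 + 60*q^4 + 98*q^3 + 69*q^2 + 6*q - 3)/(25*q^4 + 50*q^3 + 45*q^2 + 20*q + 4)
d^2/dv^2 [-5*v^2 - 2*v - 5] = -10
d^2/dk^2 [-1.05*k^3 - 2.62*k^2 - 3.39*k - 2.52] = -6.3*k - 5.24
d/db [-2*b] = -2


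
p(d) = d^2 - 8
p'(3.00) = 6.00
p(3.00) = 1.00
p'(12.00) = 24.00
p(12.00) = 136.00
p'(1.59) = 3.18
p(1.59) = -5.47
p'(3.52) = 7.04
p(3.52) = 4.39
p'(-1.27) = -2.54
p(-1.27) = -6.39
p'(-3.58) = -7.16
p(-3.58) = 4.82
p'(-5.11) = -10.22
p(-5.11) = 18.11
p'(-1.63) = -3.26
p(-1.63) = -5.34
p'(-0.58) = -1.16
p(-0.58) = -7.66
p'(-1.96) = -3.92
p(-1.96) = -4.16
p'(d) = 2*d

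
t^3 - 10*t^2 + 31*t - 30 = (t - 5)*(t - 3)*(t - 2)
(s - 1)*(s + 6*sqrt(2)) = s^2 - s + 6*sqrt(2)*s - 6*sqrt(2)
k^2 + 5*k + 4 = (k + 1)*(k + 4)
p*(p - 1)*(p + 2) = p^3 + p^2 - 2*p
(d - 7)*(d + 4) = d^2 - 3*d - 28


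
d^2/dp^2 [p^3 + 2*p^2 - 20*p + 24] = 6*p + 4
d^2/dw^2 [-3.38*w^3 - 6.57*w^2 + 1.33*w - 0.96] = -20.28*w - 13.14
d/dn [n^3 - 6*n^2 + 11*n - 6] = 3*n^2 - 12*n + 11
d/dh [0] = 0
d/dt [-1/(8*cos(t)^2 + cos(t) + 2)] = -(16*cos(t) + 1)*sin(t)/(8*cos(t)^2 + cos(t) + 2)^2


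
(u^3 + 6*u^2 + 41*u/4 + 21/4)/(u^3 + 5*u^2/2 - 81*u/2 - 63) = (u^2 + 9*u/2 + 7/2)/(u^2 + u - 42)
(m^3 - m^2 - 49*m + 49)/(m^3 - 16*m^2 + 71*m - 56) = (m + 7)/(m - 8)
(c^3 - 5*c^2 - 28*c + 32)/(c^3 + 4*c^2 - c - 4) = (c - 8)/(c + 1)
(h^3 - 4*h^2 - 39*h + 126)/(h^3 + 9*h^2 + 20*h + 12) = (h^2 - 10*h + 21)/(h^2 + 3*h + 2)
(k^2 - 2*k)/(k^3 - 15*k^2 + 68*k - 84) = k/(k^2 - 13*k + 42)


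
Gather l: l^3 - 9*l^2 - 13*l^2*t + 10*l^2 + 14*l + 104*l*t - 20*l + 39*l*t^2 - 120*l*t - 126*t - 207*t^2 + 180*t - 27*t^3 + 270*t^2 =l^3 + l^2*(1 - 13*t) + l*(39*t^2 - 16*t - 6) - 27*t^3 + 63*t^2 + 54*t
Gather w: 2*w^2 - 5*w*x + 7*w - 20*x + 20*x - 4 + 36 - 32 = 2*w^2 + w*(7 - 5*x)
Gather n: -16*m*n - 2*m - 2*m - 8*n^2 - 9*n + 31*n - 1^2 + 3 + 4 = -4*m - 8*n^2 + n*(22 - 16*m) + 6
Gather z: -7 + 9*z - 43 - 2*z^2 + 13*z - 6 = -2*z^2 + 22*z - 56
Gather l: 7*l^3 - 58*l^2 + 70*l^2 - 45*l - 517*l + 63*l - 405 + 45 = 7*l^3 + 12*l^2 - 499*l - 360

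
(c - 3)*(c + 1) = c^2 - 2*c - 3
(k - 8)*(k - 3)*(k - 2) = k^3 - 13*k^2 + 46*k - 48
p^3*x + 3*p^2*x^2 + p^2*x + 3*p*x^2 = p*(p + 3*x)*(p*x + x)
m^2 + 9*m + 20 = (m + 4)*(m + 5)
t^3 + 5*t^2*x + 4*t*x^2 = t*(t + x)*(t + 4*x)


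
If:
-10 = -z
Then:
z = 10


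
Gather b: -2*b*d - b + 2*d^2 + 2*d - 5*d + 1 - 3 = b*(-2*d - 1) + 2*d^2 - 3*d - 2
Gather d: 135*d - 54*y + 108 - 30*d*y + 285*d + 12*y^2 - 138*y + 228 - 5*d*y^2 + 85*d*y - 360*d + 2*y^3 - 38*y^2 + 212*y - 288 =d*(-5*y^2 + 55*y + 60) + 2*y^3 - 26*y^2 + 20*y + 48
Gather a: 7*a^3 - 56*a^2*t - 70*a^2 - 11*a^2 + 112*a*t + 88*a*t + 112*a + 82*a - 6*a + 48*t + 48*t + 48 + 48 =7*a^3 + a^2*(-56*t - 81) + a*(200*t + 188) + 96*t + 96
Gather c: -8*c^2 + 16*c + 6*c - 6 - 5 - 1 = -8*c^2 + 22*c - 12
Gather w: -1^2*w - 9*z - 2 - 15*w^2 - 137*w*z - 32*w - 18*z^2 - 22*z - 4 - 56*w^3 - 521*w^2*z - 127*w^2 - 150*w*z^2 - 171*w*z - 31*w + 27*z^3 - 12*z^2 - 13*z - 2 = -56*w^3 + w^2*(-521*z - 142) + w*(-150*z^2 - 308*z - 64) + 27*z^3 - 30*z^2 - 44*z - 8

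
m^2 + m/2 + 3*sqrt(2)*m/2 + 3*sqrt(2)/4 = (m + 1/2)*(m + 3*sqrt(2)/2)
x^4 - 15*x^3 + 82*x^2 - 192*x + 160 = (x - 5)*(x - 4)^2*(x - 2)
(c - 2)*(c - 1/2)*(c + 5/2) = c^3 - 21*c/4 + 5/2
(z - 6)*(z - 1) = z^2 - 7*z + 6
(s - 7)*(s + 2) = s^2 - 5*s - 14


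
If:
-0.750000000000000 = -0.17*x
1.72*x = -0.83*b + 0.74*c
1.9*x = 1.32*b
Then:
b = 6.35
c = 17.38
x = 4.41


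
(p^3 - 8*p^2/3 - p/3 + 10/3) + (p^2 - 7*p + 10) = p^3 - 5*p^2/3 - 22*p/3 + 40/3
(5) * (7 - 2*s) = 35 - 10*s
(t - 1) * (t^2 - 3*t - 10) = t^3 - 4*t^2 - 7*t + 10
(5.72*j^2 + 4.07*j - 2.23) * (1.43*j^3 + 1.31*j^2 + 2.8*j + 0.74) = 8.1796*j^5 + 13.3133*j^4 + 18.1588*j^3 + 12.7075*j^2 - 3.2322*j - 1.6502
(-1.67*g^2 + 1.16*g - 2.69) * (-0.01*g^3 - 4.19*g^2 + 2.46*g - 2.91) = 0.0167*g^5 + 6.9857*g^4 - 8.9417*g^3 + 18.9844*g^2 - 9.993*g + 7.8279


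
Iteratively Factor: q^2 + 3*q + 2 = (q + 2)*(q + 1)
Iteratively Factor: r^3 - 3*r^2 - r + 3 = (r + 1)*(r^2 - 4*r + 3) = (r - 1)*(r + 1)*(r - 3)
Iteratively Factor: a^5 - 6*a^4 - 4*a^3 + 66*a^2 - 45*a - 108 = (a + 3)*(a^4 - 9*a^3 + 23*a^2 - 3*a - 36) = (a - 3)*(a + 3)*(a^3 - 6*a^2 + 5*a + 12) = (a - 4)*(a - 3)*(a + 3)*(a^2 - 2*a - 3) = (a - 4)*(a - 3)^2*(a + 3)*(a + 1)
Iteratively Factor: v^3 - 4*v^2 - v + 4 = (v + 1)*(v^2 - 5*v + 4) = (v - 1)*(v + 1)*(v - 4)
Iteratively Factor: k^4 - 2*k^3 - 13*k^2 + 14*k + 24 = (k + 1)*(k^3 - 3*k^2 - 10*k + 24) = (k - 2)*(k + 1)*(k^2 - k - 12) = (k - 4)*(k - 2)*(k + 1)*(k + 3)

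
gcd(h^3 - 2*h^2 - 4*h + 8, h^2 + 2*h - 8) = h - 2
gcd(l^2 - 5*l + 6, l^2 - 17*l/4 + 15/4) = l - 3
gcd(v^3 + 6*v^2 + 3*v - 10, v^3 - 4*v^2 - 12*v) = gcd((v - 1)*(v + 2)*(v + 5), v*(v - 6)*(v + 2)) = v + 2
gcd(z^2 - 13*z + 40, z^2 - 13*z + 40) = z^2 - 13*z + 40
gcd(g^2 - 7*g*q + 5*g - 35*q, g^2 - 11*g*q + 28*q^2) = -g + 7*q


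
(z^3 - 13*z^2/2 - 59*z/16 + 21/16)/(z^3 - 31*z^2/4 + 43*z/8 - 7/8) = (4*z + 3)/(2*(2*z - 1))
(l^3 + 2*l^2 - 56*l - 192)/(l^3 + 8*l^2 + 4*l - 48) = (l - 8)/(l - 2)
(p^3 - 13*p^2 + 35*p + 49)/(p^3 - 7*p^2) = 1 - 6/p - 7/p^2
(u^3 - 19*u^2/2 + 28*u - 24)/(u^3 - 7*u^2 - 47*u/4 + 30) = 2*(u^2 - 8*u + 16)/(2*u^2 - 11*u - 40)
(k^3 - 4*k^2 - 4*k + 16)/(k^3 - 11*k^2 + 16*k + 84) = (k^2 - 6*k + 8)/(k^2 - 13*k + 42)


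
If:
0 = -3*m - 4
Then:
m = -4/3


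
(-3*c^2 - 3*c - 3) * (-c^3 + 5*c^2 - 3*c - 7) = 3*c^5 - 12*c^4 - 3*c^3 + 15*c^2 + 30*c + 21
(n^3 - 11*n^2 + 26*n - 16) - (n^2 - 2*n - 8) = n^3 - 12*n^2 + 28*n - 8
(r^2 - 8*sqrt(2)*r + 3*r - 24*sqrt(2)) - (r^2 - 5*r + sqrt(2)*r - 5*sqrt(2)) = -9*sqrt(2)*r + 8*r - 19*sqrt(2)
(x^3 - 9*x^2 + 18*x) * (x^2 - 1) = x^5 - 9*x^4 + 17*x^3 + 9*x^2 - 18*x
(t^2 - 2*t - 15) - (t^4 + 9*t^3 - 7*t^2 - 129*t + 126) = -t^4 - 9*t^3 + 8*t^2 + 127*t - 141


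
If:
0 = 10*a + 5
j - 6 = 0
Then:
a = -1/2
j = 6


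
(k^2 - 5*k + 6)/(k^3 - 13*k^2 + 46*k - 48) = 1/(k - 8)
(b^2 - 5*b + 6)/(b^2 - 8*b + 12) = (b - 3)/(b - 6)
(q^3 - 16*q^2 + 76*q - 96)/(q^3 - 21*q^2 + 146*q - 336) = (q - 2)/(q - 7)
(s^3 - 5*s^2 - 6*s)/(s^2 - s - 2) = s*(s - 6)/(s - 2)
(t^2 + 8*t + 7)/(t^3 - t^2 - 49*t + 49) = (t + 1)/(t^2 - 8*t + 7)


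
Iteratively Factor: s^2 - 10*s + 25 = (s - 5)*(s - 5)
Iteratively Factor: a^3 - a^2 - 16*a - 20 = (a - 5)*(a^2 + 4*a + 4) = (a - 5)*(a + 2)*(a + 2)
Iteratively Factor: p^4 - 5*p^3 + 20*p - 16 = (p - 4)*(p^3 - p^2 - 4*p + 4) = (p - 4)*(p + 2)*(p^2 - 3*p + 2) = (p - 4)*(p - 1)*(p + 2)*(p - 2)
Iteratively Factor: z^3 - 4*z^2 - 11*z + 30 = (z - 5)*(z^2 + z - 6) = (z - 5)*(z + 3)*(z - 2)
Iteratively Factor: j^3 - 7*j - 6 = (j + 2)*(j^2 - 2*j - 3) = (j - 3)*(j + 2)*(j + 1)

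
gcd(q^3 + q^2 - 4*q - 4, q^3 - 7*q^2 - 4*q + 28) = q^2 - 4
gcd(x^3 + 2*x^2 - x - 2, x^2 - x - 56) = 1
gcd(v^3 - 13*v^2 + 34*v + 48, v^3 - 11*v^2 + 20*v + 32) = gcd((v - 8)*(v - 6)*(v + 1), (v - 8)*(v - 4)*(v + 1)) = v^2 - 7*v - 8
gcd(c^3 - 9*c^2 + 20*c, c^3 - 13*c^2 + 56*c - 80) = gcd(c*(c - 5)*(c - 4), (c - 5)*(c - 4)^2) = c^2 - 9*c + 20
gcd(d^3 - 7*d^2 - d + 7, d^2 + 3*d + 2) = d + 1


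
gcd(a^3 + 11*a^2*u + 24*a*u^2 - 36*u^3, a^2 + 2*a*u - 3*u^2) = -a + u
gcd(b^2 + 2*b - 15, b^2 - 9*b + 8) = 1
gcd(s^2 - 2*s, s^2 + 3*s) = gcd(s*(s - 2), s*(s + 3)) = s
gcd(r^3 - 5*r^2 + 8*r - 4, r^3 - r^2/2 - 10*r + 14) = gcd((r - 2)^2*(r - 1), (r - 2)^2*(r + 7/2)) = r^2 - 4*r + 4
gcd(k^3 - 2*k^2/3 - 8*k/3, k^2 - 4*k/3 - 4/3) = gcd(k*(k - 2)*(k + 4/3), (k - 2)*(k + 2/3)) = k - 2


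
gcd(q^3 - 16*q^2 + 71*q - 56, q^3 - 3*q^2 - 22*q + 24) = q - 1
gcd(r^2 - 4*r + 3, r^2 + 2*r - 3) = r - 1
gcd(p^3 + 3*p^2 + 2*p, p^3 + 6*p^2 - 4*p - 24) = p + 2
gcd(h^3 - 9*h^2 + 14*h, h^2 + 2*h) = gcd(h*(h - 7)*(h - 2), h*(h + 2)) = h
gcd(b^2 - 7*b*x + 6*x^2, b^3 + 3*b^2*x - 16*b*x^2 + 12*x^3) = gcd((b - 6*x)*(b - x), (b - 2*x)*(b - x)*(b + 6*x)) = -b + x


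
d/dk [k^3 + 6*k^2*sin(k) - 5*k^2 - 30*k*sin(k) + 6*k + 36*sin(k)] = 6*k^2*cos(k) + 3*k^2 + 12*k*sin(k) - 30*k*cos(k) - 10*k - 30*sin(k) + 36*cos(k) + 6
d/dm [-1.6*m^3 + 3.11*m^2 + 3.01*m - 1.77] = -4.8*m^2 + 6.22*m + 3.01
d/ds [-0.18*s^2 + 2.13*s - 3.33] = 2.13 - 0.36*s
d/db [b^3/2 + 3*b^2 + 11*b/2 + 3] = 3*b^2/2 + 6*b + 11/2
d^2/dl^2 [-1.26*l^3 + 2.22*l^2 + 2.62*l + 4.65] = 4.44 - 7.56*l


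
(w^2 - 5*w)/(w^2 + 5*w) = (w - 5)/(w + 5)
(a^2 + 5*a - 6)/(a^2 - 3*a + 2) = (a + 6)/(a - 2)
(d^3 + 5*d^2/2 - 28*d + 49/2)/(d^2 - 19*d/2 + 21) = (d^2 + 6*d - 7)/(d - 6)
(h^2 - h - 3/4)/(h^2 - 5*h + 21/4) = (2*h + 1)/(2*h - 7)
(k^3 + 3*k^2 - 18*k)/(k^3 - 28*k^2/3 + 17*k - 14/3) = 3*k*(k^2 + 3*k - 18)/(3*k^3 - 28*k^2 + 51*k - 14)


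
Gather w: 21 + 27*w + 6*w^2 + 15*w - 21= 6*w^2 + 42*w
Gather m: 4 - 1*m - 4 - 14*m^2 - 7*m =-14*m^2 - 8*m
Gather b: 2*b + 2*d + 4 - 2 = 2*b + 2*d + 2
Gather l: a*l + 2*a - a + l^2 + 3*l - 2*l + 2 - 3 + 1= a + l^2 + l*(a + 1)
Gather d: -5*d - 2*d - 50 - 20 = -7*d - 70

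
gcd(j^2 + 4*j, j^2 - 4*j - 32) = j + 4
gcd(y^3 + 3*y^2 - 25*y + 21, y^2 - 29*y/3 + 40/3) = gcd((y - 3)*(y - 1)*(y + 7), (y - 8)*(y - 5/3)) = 1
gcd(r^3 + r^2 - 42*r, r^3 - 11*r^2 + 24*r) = r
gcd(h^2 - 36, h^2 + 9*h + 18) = h + 6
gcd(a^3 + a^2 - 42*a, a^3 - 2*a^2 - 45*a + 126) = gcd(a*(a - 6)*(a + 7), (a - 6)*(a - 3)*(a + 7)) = a^2 + a - 42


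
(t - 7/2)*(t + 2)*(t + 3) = t^3 + 3*t^2/2 - 23*t/2 - 21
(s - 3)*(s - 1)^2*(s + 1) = s^4 - 4*s^3 + 2*s^2 + 4*s - 3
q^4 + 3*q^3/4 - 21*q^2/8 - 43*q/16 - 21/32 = (q - 7/4)*(q + 1/2)^2*(q + 3/2)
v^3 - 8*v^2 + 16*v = v*(v - 4)^2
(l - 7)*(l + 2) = l^2 - 5*l - 14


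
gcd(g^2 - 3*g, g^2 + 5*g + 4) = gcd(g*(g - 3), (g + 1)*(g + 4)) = 1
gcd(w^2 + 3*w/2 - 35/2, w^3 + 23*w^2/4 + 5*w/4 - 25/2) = w + 5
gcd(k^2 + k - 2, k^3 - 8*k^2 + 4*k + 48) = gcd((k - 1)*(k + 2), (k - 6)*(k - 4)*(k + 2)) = k + 2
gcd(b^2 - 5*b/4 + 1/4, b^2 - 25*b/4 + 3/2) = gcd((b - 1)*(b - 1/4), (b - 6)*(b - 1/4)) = b - 1/4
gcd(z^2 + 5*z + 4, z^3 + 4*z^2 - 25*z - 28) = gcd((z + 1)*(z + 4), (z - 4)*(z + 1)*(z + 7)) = z + 1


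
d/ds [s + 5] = 1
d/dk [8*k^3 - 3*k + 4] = 24*k^2 - 3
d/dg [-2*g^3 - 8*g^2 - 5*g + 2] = -6*g^2 - 16*g - 5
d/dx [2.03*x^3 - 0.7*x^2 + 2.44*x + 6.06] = 6.09*x^2 - 1.4*x + 2.44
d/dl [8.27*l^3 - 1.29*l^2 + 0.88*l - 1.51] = 24.81*l^2 - 2.58*l + 0.88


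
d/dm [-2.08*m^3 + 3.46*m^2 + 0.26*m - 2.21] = -6.24*m^2 + 6.92*m + 0.26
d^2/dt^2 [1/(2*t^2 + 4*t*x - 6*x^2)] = (-t^2 - 2*t*x + 3*x^2 + 4*(t + x)^2)/(t^2 + 2*t*x - 3*x^2)^3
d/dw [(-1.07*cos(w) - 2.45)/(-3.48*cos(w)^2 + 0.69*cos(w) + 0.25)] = (3.7236*cos(w)^2 + 17.052*cos(w) - 1.423)*sin(w)/(12.1104*cos(w)^4 - 4.8024*cos(w)^3 - 1.2639*cos(w)^2 + 0.345*cos(w) + 0.0625)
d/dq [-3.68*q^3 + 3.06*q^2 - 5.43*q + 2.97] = -11.04*q^2 + 6.12*q - 5.43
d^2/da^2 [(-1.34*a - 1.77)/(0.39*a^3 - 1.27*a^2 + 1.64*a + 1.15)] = (-1.222884*a^5 + 0.751608000000001*a^4 + 11.418452*a^3 - 16.70967*a^2 + 15.139986*a - 9.636874)/(0.059319*a^9 - 0.579501*a^8 + 2.635425*a^7 - 6.39739*a^6 + 7.66473*a^5 - 0.269631*a^4 - 8.413051*a^3 + 4.240395*a^2 + 6.5067*a + 1.520875)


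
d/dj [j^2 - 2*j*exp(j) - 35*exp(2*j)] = -2*j*exp(j) + 2*j - 70*exp(2*j) - 2*exp(j)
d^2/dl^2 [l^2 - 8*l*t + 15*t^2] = 2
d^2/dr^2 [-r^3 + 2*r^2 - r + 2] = 4 - 6*r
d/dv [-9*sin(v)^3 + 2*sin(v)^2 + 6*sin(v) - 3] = (-27*sin(v)^2 + 4*sin(v) + 6)*cos(v)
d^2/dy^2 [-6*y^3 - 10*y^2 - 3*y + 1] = -36*y - 20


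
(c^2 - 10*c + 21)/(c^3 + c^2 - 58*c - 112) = (c^2 - 10*c + 21)/(c^3 + c^2 - 58*c - 112)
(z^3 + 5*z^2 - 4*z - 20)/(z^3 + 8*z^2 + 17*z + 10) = (z - 2)/(z + 1)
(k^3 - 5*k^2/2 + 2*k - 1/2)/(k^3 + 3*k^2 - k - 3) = (2*k^2 - 3*k + 1)/(2*(k^2 + 4*k + 3))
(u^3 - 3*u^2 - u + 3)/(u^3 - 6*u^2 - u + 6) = (u - 3)/(u - 6)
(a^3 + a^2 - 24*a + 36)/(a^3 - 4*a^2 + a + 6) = (a + 6)/(a + 1)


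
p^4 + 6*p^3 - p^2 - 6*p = p*(p - 1)*(p + 1)*(p + 6)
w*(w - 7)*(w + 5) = w^3 - 2*w^2 - 35*w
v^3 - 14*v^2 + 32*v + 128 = (v - 8)^2*(v + 2)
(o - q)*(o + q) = o^2 - q^2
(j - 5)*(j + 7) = j^2 + 2*j - 35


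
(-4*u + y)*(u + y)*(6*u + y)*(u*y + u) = -24*u^4*y - 24*u^4 - 22*u^3*y^2 - 22*u^3*y + 3*u^2*y^3 + 3*u^2*y^2 + u*y^4 + u*y^3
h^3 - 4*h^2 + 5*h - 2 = (h - 2)*(h - 1)^2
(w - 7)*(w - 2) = w^2 - 9*w + 14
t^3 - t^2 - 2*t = t*(t - 2)*(t + 1)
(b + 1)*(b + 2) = b^2 + 3*b + 2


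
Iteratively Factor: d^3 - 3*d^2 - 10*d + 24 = (d - 2)*(d^2 - d - 12) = (d - 4)*(d - 2)*(d + 3)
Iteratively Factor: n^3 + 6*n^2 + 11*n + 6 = (n + 3)*(n^2 + 3*n + 2) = (n + 2)*(n + 3)*(n + 1)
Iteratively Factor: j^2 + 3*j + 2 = (j + 1)*(j + 2)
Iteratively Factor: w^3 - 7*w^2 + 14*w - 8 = (w - 4)*(w^2 - 3*w + 2) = (w - 4)*(w - 1)*(w - 2)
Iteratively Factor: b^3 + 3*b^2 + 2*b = (b)*(b^2 + 3*b + 2) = b*(b + 2)*(b + 1)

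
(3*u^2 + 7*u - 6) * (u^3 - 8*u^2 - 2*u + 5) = 3*u^5 - 17*u^4 - 68*u^3 + 49*u^2 + 47*u - 30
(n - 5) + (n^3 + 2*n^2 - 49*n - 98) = n^3 + 2*n^2 - 48*n - 103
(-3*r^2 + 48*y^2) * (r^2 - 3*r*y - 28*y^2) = -3*r^4 + 9*r^3*y + 132*r^2*y^2 - 144*r*y^3 - 1344*y^4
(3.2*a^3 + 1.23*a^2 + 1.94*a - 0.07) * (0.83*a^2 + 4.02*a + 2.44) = 2.656*a^5 + 13.8849*a^4 + 14.3628*a^3 + 10.7419*a^2 + 4.4522*a - 0.1708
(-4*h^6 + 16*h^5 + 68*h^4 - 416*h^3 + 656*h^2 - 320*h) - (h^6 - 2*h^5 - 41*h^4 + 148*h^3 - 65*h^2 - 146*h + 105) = -5*h^6 + 18*h^5 + 109*h^4 - 564*h^3 + 721*h^2 - 174*h - 105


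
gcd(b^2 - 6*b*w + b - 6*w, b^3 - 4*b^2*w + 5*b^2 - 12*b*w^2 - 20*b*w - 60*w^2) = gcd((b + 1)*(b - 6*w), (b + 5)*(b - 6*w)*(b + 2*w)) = -b + 6*w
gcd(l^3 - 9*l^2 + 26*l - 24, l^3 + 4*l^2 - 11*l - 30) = l - 3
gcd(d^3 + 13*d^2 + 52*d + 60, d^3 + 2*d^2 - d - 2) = d + 2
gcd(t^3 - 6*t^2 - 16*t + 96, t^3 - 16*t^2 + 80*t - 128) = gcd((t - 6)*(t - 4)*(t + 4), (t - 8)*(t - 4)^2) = t - 4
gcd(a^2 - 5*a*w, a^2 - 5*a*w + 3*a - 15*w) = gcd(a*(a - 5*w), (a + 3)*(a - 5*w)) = -a + 5*w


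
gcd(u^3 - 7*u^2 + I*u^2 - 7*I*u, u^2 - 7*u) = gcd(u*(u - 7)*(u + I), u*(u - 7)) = u^2 - 7*u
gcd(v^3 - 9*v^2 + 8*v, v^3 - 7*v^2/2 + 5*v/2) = v^2 - v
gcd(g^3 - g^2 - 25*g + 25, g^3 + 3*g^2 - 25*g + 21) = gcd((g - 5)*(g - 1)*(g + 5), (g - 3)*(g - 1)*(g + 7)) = g - 1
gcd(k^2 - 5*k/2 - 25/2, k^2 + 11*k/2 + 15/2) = k + 5/2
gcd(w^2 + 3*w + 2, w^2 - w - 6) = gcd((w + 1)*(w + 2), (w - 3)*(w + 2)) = w + 2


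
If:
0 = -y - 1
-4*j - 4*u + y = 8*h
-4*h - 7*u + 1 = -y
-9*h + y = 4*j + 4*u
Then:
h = 0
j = -1/4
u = 0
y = -1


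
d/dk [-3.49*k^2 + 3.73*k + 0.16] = 3.73 - 6.98*k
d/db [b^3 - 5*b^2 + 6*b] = 3*b^2 - 10*b + 6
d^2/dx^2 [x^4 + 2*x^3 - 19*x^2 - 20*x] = 12*x^2 + 12*x - 38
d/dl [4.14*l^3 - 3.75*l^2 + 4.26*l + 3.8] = 12.42*l^2 - 7.5*l + 4.26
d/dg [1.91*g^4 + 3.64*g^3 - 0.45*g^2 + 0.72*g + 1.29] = 7.64*g^3 + 10.92*g^2 - 0.9*g + 0.72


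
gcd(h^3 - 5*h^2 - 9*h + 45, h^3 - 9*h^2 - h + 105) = h^2 - 2*h - 15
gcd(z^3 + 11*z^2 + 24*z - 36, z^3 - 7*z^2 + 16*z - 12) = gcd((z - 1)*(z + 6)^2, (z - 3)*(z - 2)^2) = 1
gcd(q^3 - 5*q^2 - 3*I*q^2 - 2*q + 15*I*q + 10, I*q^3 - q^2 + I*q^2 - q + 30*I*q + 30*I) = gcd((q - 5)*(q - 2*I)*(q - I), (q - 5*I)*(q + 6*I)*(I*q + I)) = 1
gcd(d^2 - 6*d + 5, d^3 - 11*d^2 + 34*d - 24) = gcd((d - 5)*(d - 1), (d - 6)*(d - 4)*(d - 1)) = d - 1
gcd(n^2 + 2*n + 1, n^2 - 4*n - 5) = n + 1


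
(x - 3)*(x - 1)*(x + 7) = x^3 + 3*x^2 - 25*x + 21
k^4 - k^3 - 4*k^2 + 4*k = k*(k - 2)*(k - 1)*(k + 2)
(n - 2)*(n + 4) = n^2 + 2*n - 8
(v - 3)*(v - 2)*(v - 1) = v^3 - 6*v^2 + 11*v - 6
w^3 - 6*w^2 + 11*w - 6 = (w - 3)*(w - 2)*(w - 1)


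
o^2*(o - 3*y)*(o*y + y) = o^4*y - 3*o^3*y^2 + o^3*y - 3*o^2*y^2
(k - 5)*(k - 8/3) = k^2 - 23*k/3 + 40/3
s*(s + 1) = s^2 + s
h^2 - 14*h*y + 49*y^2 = (h - 7*y)^2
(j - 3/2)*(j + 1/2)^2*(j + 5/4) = j^4 + 3*j^3/4 - 15*j^2/8 - 31*j/16 - 15/32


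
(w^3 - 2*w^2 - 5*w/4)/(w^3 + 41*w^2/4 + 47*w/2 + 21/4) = w*(4*w^2 - 8*w - 5)/(4*w^3 + 41*w^2 + 94*w + 21)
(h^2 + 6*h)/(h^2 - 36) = h/(h - 6)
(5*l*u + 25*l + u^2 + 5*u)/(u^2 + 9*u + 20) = (5*l + u)/(u + 4)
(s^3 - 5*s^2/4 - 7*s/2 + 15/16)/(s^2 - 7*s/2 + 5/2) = (8*s^2 + 10*s - 3)/(8*(s - 1))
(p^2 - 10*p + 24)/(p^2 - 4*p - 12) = (p - 4)/(p + 2)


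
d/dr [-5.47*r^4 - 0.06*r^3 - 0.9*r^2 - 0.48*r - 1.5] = -21.88*r^3 - 0.18*r^2 - 1.8*r - 0.48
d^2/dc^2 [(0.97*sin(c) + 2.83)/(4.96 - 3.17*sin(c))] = (43.689891*sin(c)^2 + 68.360208*sin(c) - 87.379782)/(31.855013*sin(c)^3 - 149.527632*sin(c)^2 + 233.961216*sin(c) - 122.023936)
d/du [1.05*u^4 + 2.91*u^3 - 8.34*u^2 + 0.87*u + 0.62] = 4.2*u^3 + 8.73*u^2 - 16.68*u + 0.87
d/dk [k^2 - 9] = 2*k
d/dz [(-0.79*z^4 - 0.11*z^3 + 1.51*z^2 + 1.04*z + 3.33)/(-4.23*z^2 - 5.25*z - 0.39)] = (6.6834*z^5 + 12.9078*z^4 + 2.3874*z^3 - 3.3996*z^2 + 26.994*z + 17.0769)/(17.8929*z^4 + 44.415*z^3 + 30.8619*z^2 + 4.095*z + 0.1521)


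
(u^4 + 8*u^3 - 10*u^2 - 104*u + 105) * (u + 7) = u^5 + 15*u^4 + 46*u^3 - 174*u^2 - 623*u + 735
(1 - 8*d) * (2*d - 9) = -16*d^2 + 74*d - 9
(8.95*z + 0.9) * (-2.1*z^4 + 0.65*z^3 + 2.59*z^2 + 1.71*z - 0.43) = -18.795*z^5 + 3.9275*z^4 + 23.7655*z^3 + 17.6355*z^2 - 2.3095*z - 0.387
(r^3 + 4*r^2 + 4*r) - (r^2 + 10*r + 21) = r^3 + 3*r^2 - 6*r - 21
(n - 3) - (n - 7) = 4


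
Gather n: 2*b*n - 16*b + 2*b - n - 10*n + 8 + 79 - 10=-14*b + n*(2*b - 11) + 77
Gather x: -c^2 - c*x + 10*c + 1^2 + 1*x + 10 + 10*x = -c^2 + 10*c + x*(11 - c) + 11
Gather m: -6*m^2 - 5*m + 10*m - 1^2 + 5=-6*m^2 + 5*m + 4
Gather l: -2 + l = l - 2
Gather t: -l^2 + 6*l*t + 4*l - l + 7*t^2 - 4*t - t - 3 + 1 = -l^2 + 3*l + 7*t^2 + t*(6*l - 5) - 2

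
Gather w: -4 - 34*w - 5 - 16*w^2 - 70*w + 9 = -16*w^2 - 104*w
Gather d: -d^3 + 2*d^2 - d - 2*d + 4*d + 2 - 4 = -d^3 + 2*d^2 + d - 2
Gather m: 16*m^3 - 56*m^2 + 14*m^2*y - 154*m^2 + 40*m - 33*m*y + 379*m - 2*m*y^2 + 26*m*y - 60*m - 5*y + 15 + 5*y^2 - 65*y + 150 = 16*m^3 + m^2*(14*y - 210) + m*(-2*y^2 - 7*y + 359) + 5*y^2 - 70*y + 165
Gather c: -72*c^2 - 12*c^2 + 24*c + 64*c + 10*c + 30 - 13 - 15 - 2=-84*c^2 + 98*c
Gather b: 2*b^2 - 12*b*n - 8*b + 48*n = 2*b^2 + b*(-12*n - 8) + 48*n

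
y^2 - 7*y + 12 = (y - 4)*(y - 3)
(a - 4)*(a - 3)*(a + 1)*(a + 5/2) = a^4 - 7*a^3/2 - 10*a^2 + 49*a/2 + 30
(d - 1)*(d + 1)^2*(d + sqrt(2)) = d^4 + d^3 + sqrt(2)*d^3 - d^2 + sqrt(2)*d^2 - sqrt(2)*d - d - sqrt(2)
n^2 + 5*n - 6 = (n - 1)*(n + 6)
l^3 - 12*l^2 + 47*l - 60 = (l - 5)*(l - 4)*(l - 3)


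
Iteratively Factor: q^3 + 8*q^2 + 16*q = (q + 4)*(q^2 + 4*q) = q*(q + 4)*(q + 4)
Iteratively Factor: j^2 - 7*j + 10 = (j - 2)*(j - 5)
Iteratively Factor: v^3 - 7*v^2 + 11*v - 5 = (v - 5)*(v^2 - 2*v + 1) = (v - 5)*(v - 1)*(v - 1)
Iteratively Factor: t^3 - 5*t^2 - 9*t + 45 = (t + 3)*(t^2 - 8*t + 15) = (t - 3)*(t + 3)*(t - 5)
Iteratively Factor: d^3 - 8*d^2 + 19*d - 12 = (d - 3)*(d^2 - 5*d + 4) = (d - 4)*(d - 3)*(d - 1)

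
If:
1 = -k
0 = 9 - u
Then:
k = -1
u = 9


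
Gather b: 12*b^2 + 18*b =12*b^2 + 18*b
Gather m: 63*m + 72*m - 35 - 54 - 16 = 135*m - 105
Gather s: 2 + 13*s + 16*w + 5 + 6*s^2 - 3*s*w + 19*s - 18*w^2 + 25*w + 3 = 6*s^2 + s*(32 - 3*w) - 18*w^2 + 41*w + 10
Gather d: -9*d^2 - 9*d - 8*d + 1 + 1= -9*d^2 - 17*d + 2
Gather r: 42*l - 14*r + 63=42*l - 14*r + 63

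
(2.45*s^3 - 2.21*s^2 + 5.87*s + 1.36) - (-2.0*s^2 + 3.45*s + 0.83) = 2.45*s^3 - 0.21*s^2 + 2.42*s + 0.53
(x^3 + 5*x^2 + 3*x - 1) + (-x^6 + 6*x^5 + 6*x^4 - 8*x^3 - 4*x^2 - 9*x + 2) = -x^6 + 6*x^5 + 6*x^4 - 7*x^3 + x^2 - 6*x + 1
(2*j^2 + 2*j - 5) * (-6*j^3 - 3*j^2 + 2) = -12*j^5 - 18*j^4 + 24*j^3 + 19*j^2 + 4*j - 10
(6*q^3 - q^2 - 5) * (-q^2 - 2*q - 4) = -6*q^5 - 11*q^4 - 22*q^3 + 9*q^2 + 10*q + 20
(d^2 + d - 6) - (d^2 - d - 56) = 2*d + 50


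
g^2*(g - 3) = g^3 - 3*g^2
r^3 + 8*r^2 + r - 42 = (r - 2)*(r + 3)*(r + 7)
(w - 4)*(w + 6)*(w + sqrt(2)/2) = w^3 + sqrt(2)*w^2/2 + 2*w^2 - 24*w + sqrt(2)*w - 12*sqrt(2)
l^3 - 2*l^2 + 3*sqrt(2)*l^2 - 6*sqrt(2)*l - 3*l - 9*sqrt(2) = (l - 3)*(l + 1)*(l + 3*sqrt(2))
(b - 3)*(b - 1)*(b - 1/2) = b^3 - 9*b^2/2 + 5*b - 3/2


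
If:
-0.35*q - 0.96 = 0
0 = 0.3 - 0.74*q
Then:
No Solution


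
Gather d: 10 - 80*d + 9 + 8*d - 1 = 18 - 72*d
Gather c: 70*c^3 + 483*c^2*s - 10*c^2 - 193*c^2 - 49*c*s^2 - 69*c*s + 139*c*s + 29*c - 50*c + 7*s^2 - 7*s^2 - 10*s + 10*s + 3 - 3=70*c^3 + c^2*(483*s - 203) + c*(-49*s^2 + 70*s - 21)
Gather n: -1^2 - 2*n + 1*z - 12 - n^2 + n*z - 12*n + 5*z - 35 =-n^2 + n*(z - 14) + 6*z - 48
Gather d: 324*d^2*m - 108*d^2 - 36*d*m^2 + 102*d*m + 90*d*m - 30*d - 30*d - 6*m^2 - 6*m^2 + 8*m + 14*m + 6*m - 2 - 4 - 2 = d^2*(324*m - 108) + d*(-36*m^2 + 192*m - 60) - 12*m^2 + 28*m - 8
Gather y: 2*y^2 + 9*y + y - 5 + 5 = 2*y^2 + 10*y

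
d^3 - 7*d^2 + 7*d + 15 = (d - 5)*(d - 3)*(d + 1)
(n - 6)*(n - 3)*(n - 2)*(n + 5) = n^4 - 6*n^3 - 19*n^2 + 144*n - 180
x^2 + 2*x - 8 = (x - 2)*(x + 4)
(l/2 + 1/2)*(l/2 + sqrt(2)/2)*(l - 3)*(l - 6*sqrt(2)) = l^4/4 - 5*sqrt(2)*l^3/4 - l^3/2 - 15*l^2/4 + 5*sqrt(2)*l^2/2 + 15*sqrt(2)*l/4 + 6*l + 9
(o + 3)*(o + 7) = o^2 + 10*o + 21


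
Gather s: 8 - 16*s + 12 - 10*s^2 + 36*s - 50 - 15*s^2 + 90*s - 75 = -25*s^2 + 110*s - 105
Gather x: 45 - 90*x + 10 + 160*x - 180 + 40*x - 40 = 110*x - 165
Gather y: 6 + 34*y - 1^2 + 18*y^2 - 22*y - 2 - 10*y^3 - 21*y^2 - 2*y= -10*y^3 - 3*y^2 + 10*y + 3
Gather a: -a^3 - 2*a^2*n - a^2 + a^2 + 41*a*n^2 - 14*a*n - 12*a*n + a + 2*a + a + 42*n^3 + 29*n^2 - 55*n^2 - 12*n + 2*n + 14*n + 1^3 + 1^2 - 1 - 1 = -a^3 - 2*a^2*n + a*(41*n^2 - 26*n + 4) + 42*n^3 - 26*n^2 + 4*n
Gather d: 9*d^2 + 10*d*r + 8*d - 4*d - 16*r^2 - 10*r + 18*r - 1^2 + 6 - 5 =9*d^2 + d*(10*r + 4) - 16*r^2 + 8*r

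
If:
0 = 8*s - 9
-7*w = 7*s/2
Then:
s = 9/8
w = -9/16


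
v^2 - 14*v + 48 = (v - 8)*(v - 6)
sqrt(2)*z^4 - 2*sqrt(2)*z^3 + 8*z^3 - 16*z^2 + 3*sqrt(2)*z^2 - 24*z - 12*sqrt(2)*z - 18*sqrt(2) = (z - 3)*(z + sqrt(2))*(z + 3*sqrt(2))*(sqrt(2)*z + sqrt(2))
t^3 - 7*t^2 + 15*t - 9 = (t - 3)^2*(t - 1)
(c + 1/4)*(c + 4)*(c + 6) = c^3 + 41*c^2/4 + 53*c/2 + 6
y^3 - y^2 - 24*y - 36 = (y - 6)*(y + 2)*(y + 3)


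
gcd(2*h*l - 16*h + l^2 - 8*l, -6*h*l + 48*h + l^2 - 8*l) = l - 8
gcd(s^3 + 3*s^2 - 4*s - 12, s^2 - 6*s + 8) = s - 2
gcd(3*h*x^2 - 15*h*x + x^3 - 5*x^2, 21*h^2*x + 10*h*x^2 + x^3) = 3*h*x + x^2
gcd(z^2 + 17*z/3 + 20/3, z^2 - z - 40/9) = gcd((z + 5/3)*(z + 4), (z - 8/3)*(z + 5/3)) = z + 5/3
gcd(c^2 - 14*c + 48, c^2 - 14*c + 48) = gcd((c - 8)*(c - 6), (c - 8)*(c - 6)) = c^2 - 14*c + 48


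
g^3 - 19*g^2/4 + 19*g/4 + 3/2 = (g - 3)*(g - 2)*(g + 1/4)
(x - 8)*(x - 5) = x^2 - 13*x + 40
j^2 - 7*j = j*(j - 7)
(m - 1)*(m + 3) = m^2 + 2*m - 3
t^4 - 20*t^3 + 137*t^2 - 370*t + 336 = (t - 8)*(t - 7)*(t - 3)*(t - 2)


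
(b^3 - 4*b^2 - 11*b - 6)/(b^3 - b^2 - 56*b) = (-b^3 + 4*b^2 + 11*b + 6)/(b*(-b^2 + b + 56))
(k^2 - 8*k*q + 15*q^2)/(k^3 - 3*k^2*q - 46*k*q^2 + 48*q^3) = (k^2 - 8*k*q + 15*q^2)/(k^3 - 3*k^2*q - 46*k*q^2 + 48*q^3)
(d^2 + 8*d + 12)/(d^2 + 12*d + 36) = (d + 2)/(d + 6)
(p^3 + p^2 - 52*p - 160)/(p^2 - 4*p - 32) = p + 5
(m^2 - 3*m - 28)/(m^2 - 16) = (m - 7)/(m - 4)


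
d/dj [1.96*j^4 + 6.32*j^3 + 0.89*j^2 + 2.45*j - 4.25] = 7.84*j^3 + 18.96*j^2 + 1.78*j + 2.45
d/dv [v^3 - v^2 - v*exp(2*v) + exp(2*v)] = 3*v^2 - 2*v*exp(2*v) - 2*v + exp(2*v)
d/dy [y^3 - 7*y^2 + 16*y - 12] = 3*y^2 - 14*y + 16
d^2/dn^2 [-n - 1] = 0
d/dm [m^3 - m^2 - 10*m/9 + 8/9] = 3*m^2 - 2*m - 10/9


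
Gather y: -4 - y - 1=-y - 5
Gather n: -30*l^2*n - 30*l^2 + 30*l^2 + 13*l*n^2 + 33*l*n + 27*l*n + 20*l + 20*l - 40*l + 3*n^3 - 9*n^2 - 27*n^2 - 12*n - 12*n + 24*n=3*n^3 + n^2*(13*l - 36) + n*(-30*l^2 + 60*l)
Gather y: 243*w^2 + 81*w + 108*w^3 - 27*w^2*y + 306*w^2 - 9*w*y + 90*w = 108*w^3 + 549*w^2 + 171*w + y*(-27*w^2 - 9*w)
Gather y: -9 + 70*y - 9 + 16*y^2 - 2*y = 16*y^2 + 68*y - 18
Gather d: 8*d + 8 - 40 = 8*d - 32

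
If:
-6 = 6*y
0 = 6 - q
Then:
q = 6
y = -1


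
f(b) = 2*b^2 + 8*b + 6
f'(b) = 4*b + 8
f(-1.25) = -0.88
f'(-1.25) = 3.00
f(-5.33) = 20.18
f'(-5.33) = -13.32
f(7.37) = 173.59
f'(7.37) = 37.48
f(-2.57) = -1.35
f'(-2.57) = -2.28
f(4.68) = 87.24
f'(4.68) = 26.72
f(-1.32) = -1.08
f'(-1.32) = 2.72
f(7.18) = 166.54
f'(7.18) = 36.72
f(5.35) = 106.04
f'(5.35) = 29.40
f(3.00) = 48.00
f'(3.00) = 20.00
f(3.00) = 48.00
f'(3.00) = 20.00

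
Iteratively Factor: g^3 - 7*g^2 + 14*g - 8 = (g - 1)*(g^2 - 6*g + 8) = (g - 2)*(g - 1)*(g - 4)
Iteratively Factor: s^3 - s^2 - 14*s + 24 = (s - 3)*(s^2 + 2*s - 8) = (s - 3)*(s + 4)*(s - 2)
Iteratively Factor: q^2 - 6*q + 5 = (q - 5)*(q - 1)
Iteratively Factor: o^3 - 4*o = (o - 2)*(o^2 + 2*o) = o*(o - 2)*(o + 2)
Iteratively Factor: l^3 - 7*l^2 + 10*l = (l - 5)*(l^2 - 2*l) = (l - 5)*(l - 2)*(l)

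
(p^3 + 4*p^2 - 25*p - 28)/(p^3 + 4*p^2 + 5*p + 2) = (p^2 + 3*p - 28)/(p^2 + 3*p + 2)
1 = 1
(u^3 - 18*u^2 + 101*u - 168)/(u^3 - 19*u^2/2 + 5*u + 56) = 2*(u^2 - 10*u + 21)/(2*u^2 - 3*u - 14)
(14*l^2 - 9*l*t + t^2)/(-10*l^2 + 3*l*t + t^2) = (-7*l + t)/(5*l + t)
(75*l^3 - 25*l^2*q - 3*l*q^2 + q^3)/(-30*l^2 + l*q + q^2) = (-15*l^2 + 2*l*q + q^2)/(6*l + q)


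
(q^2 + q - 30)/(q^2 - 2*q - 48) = (q - 5)/(q - 8)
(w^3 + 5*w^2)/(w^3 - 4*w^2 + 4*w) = w*(w + 5)/(w^2 - 4*w + 4)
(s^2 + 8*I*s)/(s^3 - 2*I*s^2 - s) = (s + 8*I)/(s^2 - 2*I*s - 1)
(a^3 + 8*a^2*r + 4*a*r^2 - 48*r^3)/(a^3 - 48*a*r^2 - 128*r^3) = (-a^2 - 4*a*r + 12*r^2)/(-a^2 + 4*a*r + 32*r^2)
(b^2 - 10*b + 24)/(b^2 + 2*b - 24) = (b - 6)/(b + 6)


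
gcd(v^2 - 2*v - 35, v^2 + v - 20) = v + 5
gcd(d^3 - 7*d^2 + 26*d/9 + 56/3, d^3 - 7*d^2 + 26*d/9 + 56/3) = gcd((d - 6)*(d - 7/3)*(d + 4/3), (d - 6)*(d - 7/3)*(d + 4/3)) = d^3 - 7*d^2 + 26*d/9 + 56/3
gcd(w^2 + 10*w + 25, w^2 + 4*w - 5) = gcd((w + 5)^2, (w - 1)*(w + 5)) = w + 5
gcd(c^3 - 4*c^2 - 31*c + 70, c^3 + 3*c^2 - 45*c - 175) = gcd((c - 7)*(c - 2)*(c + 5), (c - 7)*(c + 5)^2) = c^2 - 2*c - 35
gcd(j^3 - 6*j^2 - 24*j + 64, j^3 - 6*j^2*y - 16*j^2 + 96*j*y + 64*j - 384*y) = j - 8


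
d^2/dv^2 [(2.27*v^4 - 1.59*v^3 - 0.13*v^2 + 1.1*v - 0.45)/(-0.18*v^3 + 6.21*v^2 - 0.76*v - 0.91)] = (-4.44089209850063e-16*v^8 + 7.105427357601e-15*v^7 - 170.896914*v^6 + 64.9929959999999*v^5 + 73.4215020000001*v^4 - 96.970886*v^3 + 95.102868*v^2 - 42.582366*v + 7.342656)/(0.005832*v^9 - 0.603612*v^8 + 20.898486*v^7 - 244.491777*v^6 + 82.134864*v^5 + 95.266233*v^4 - 24.882866*v^3 - 13.850655*v^2 + 1.888068*v + 0.753571)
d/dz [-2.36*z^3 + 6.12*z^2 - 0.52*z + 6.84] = -7.08*z^2 + 12.24*z - 0.52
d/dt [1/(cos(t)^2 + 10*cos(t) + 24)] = 2*(cos(t) + 5)*sin(t)/(cos(t)^2 + 10*cos(t) + 24)^2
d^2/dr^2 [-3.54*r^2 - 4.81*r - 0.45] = -7.08000000000000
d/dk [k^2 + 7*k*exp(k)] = 7*k*exp(k) + 2*k + 7*exp(k)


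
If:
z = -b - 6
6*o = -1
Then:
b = -z - 6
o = -1/6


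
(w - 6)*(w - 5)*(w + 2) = w^3 - 9*w^2 + 8*w + 60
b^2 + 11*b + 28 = (b + 4)*(b + 7)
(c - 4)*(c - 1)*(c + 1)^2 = c^4 - 3*c^3 - 5*c^2 + 3*c + 4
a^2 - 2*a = a*(a - 2)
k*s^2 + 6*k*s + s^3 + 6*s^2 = s*(k + s)*(s + 6)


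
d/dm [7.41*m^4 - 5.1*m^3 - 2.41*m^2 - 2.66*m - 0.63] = 29.64*m^3 - 15.3*m^2 - 4.82*m - 2.66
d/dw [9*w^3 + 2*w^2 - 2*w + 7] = 27*w^2 + 4*w - 2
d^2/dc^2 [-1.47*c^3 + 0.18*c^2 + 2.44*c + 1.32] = 0.36 - 8.82*c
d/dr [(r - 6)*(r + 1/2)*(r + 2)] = 3*r^2 - 7*r - 14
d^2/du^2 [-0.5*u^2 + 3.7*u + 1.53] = -1.00000000000000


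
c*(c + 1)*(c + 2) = c^3 + 3*c^2 + 2*c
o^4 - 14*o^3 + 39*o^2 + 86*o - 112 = (o - 8)*(o - 7)*(o - 1)*(o + 2)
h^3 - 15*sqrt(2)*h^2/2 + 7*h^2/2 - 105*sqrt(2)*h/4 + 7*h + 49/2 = (h + 7/2)*(h - 7*sqrt(2))*(h - sqrt(2)/2)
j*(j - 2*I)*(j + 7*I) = j^3 + 5*I*j^2 + 14*j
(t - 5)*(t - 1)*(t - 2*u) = t^3 - 2*t^2*u - 6*t^2 + 12*t*u + 5*t - 10*u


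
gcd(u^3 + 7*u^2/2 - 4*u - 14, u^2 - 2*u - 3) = 1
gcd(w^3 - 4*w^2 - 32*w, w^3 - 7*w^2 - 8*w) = w^2 - 8*w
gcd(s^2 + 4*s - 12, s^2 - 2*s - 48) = s + 6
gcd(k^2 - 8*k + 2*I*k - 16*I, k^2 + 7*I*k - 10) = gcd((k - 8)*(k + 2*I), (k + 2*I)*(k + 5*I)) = k + 2*I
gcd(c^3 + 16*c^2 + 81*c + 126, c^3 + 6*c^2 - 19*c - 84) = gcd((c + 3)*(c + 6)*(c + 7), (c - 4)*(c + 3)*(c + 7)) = c^2 + 10*c + 21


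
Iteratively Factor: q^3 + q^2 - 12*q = (q)*(q^2 + q - 12) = q*(q - 3)*(q + 4)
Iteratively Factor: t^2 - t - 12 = (t + 3)*(t - 4)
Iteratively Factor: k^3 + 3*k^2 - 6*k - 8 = (k + 4)*(k^2 - k - 2) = (k + 1)*(k + 4)*(k - 2)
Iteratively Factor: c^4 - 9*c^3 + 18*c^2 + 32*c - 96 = (c - 4)*(c^3 - 5*c^2 - 2*c + 24) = (c - 4)*(c - 3)*(c^2 - 2*c - 8) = (c - 4)^2*(c - 3)*(c + 2)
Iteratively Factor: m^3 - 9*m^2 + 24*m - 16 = (m - 4)*(m^2 - 5*m + 4) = (m - 4)*(m - 1)*(m - 4)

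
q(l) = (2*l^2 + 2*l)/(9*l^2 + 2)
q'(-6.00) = -0.00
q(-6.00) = 0.18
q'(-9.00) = 0.00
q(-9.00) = 0.20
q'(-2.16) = -0.05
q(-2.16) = 0.11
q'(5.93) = -0.01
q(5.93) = 0.26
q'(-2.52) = -0.04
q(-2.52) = 0.13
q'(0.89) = -0.04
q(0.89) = 0.37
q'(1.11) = -0.05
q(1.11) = 0.36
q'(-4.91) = -0.01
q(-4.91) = 0.18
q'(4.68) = -0.01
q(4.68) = 0.27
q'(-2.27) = -0.05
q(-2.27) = 0.12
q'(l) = -18*l*(2*l^2 + 2*l)/(9*l^2 + 2)^2 + (4*l + 2)/(9*l^2 + 2)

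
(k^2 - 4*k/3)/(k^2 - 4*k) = (k - 4/3)/(k - 4)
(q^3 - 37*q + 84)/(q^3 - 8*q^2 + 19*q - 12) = (q + 7)/(q - 1)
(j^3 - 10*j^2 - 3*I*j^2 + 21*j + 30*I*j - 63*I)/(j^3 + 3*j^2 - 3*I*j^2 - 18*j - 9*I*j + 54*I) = (j - 7)/(j + 6)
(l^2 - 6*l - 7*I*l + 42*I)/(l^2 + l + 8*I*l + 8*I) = (l^2 - 6*l - 7*I*l + 42*I)/(l^2 + l + 8*I*l + 8*I)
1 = 1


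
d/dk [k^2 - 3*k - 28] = 2*k - 3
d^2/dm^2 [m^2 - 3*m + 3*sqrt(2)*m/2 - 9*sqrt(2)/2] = 2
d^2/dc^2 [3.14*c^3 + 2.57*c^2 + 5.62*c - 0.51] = 18.84*c + 5.14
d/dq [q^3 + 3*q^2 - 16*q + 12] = 3*q^2 + 6*q - 16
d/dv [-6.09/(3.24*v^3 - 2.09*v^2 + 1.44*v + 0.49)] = (59.1948*v^2 - 25.4562*v + 8.7696)/(3.24*v^3 - 2.09*v^2 + 1.44*v + 0.49)^2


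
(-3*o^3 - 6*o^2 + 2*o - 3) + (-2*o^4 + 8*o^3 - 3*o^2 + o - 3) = -2*o^4 + 5*o^3 - 9*o^2 + 3*o - 6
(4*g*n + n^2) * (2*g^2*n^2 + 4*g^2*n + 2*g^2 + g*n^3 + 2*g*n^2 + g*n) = 8*g^3*n^3 + 16*g^3*n^2 + 8*g^3*n + 6*g^2*n^4 + 12*g^2*n^3 + 6*g^2*n^2 + g*n^5 + 2*g*n^4 + g*n^3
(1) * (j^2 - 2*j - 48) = j^2 - 2*j - 48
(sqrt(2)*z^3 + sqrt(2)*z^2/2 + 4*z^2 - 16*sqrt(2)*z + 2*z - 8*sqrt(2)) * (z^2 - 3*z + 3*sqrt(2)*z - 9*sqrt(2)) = sqrt(2)*z^5 - 5*sqrt(2)*z^4/2 + 10*z^4 - 25*z^3 - 11*sqrt(2)*z^3/2 - 111*z^2 + 10*sqrt(2)*z^2 + 6*sqrt(2)*z + 240*z + 144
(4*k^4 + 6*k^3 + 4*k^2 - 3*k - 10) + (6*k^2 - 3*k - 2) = 4*k^4 + 6*k^3 + 10*k^2 - 6*k - 12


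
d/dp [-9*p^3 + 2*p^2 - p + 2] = -27*p^2 + 4*p - 1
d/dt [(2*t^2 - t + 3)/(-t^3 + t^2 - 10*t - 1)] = ((1 - 4*t)*(t^3 - t^2 + 10*t + 1) + (2*t^2 - t + 3)*(3*t^2 - 2*t + 10))/(t^3 - t^2 + 10*t + 1)^2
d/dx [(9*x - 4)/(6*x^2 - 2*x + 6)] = (-27*x^2 + 24*x + 23)/(2*(9*x^4 - 6*x^3 + 19*x^2 - 6*x + 9))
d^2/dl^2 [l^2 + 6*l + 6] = 2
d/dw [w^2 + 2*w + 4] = 2*w + 2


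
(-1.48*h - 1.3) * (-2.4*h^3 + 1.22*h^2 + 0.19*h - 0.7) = 3.552*h^4 + 1.3144*h^3 - 1.8672*h^2 + 0.789*h + 0.91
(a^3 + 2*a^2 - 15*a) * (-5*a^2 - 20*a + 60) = -5*a^5 - 30*a^4 + 95*a^3 + 420*a^2 - 900*a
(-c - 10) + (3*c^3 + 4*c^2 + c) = 3*c^3 + 4*c^2 - 10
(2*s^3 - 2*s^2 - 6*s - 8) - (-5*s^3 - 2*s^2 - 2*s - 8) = 7*s^3 - 4*s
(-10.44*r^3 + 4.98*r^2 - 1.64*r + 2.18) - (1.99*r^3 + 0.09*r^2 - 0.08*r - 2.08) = -12.43*r^3 + 4.89*r^2 - 1.56*r + 4.26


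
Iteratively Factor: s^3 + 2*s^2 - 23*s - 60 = (s + 4)*(s^2 - 2*s - 15) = (s - 5)*(s + 4)*(s + 3)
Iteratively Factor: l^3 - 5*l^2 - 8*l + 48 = (l + 3)*(l^2 - 8*l + 16) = (l - 4)*(l + 3)*(l - 4)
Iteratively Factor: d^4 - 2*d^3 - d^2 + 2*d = (d - 1)*(d^3 - d^2 - 2*d) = (d - 1)*(d + 1)*(d^2 - 2*d) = (d - 2)*(d - 1)*(d + 1)*(d)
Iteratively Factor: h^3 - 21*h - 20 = (h + 1)*(h^2 - h - 20) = (h + 1)*(h + 4)*(h - 5)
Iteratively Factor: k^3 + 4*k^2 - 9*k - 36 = (k + 3)*(k^2 + k - 12) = (k + 3)*(k + 4)*(k - 3)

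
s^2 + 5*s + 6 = (s + 2)*(s + 3)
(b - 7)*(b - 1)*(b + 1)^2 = b^4 - 6*b^3 - 8*b^2 + 6*b + 7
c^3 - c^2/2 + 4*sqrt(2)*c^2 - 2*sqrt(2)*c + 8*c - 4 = (c - 1/2)*(c + 2*sqrt(2))^2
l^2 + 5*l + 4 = (l + 1)*(l + 4)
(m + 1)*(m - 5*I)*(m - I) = m^3 + m^2 - 6*I*m^2 - 5*m - 6*I*m - 5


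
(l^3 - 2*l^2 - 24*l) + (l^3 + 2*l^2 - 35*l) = 2*l^3 - 59*l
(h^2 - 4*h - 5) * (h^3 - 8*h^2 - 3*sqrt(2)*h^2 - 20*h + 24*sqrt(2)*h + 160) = h^5 - 12*h^4 - 3*sqrt(2)*h^4 + 7*h^3 + 36*sqrt(2)*h^3 - 81*sqrt(2)*h^2 + 280*h^2 - 540*h - 120*sqrt(2)*h - 800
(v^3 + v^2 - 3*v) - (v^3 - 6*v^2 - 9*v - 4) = 7*v^2 + 6*v + 4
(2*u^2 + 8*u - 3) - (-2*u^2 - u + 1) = 4*u^2 + 9*u - 4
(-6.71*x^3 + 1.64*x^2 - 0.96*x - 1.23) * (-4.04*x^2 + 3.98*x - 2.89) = 27.1084*x^5 - 33.3314*x^4 + 29.7975*x^3 - 3.5912*x^2 - 2.121*x + 3.5547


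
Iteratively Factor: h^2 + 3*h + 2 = (h + 1)*(h + 2)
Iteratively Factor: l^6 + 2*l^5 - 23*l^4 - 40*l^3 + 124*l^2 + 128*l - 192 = (l + 3)*(l^5 - l^4 - 20*l^3 + 20*l^2 + 64*l - 64) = (l - 1)*(l + 3)*(l^4 - 20*l^2 + 64) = (l - 1)*(l + 3)*(l + 4)*(l^3 - 4*l^2 - 4*l + 16) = (l - 4)*(l - 1)*(l + 3)*(l + 4)*(l^2 - 4) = (l - 4)*(l - 2)*(l - 1)*(l + 3)*(l + 4)*(l + 2)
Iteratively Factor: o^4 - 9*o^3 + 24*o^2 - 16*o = (o - 1)*(o^3 - 8*o^2 + 16*o) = (o - 4)*(o - 1)*(o^2 - 4*o) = o*(o - 4)*(o - 1)*(o - 4)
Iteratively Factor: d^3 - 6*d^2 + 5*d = (d - 1)*(d^2 - 5*d) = (d - 5)*(d - 1)*(d)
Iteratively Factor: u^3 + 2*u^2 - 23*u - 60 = (u + 3)*(u^2 - u - 20) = (u + 3)*(u + 4)*(u - 5)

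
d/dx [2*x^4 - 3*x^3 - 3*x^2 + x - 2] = 8*x^3 - 9*x^2 - 6*x + 1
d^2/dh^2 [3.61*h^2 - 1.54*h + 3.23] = 7.22000000000000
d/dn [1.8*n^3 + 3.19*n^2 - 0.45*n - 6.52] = 5.4*n^2 + 6.38*n - 0.45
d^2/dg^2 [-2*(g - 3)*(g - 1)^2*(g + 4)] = -24*g^2 + 12*g + 52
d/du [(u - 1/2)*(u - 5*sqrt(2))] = 2*u - 5*sqrt(2) - 1/2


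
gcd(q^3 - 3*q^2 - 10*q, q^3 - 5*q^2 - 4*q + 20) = q^2 - 3*q - 10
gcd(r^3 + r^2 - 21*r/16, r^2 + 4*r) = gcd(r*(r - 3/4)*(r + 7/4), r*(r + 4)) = r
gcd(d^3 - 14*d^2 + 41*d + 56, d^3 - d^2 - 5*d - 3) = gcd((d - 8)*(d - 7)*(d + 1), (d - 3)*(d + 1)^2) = d + 1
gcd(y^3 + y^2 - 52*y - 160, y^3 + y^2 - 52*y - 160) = y^3 + y^2 - 52*y - 160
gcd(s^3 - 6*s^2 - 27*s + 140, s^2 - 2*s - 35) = s^2 - 2*s - 35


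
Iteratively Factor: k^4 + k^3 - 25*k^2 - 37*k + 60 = (k + 3)*(k^3 - 2*k^2 - 19*k + 20) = (k - 1)*(k + 3)*(k^2 - k - 20) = (k - 1)*(k + 3)*(k + 4)*(k - 5)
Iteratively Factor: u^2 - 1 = (u - 1)*(u + 1)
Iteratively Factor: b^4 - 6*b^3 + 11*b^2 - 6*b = (b - 3)*(b^3 - 3*b^2 + 2*b) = (b - 3)*(b - 2)*(b^2 - b) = b*(b - 3)*(b - 2)*(b - 1)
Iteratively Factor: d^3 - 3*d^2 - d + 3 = (d - 1)*(d^2 - 2*d - 3) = (d - 1)*(d + 1)*(d - 3)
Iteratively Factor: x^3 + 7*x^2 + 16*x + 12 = (x + 2)*(x^2 + 5*x + 6) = (x + 2)*(x + 3)*(x + 2)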